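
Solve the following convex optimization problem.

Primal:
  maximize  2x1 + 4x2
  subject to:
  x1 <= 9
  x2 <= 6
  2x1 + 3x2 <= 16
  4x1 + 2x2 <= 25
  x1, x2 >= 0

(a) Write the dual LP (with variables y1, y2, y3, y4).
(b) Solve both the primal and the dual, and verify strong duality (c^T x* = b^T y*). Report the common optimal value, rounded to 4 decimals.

The standard primal-dual pair for 'max c^T x s.t. A x <= b, x >= 0' is:
  Dual:  min b^T y  s.t.  A^T y >= c,  y >= 0.

So the dual LP is:
  minimize  9y1 + 6y2 + 16y3 + 25y4
  subject to:
    y1 + 2y3 + 4y4 >= 2
    y2 + 3y3 + 2y4 >= 4
    y1, y2, y3, y4 >= 0

Solving the primal: x* = (0, 5.3333).
  primal value c^T x* = 21.3333.
Solving the dual: y* = (0, 0, 1.3333, 0).
  dual value b^T y* = 21.3333.
Strong duality: c^T x* = b^T y*. Confirmed.

21.3333


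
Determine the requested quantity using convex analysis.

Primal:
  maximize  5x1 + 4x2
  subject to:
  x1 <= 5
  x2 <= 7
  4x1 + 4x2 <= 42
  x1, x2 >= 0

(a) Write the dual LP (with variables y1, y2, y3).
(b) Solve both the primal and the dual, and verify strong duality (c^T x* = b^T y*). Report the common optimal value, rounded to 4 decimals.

The standard primal-dual pair for 'max c^T x s.t. A x <= b, x >= 0' is:
  Dual:  min b^T y  s.t.  A^T y >= c,  y >= 0.

So the dual LP is:
  minimize  5y1 + 7y2 + 42y3
  subject to:
    y1 + 4y3 >= 5
    y2 + 4y3 >= 4
    y1, y2, y3 >= 0

Solving the primal: x* = (5, 5.5).
  primal value c^T x* = 47.
Solving the dual: y* = (1, 0, 1).
  dual value b^T y* = 47.
Strong duality: c^T x* = b^T y*. Confirmed.

47


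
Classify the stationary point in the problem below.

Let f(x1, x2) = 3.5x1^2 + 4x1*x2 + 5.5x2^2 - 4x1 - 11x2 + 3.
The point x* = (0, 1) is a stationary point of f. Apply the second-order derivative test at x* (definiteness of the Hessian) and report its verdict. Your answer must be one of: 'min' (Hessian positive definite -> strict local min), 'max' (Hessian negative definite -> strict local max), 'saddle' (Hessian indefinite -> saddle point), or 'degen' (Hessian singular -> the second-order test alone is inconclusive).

Compute the Hessian H = grad^2 f:
  H = [[7, 4], [4, 11]]
Verify stationarity: grad f(x*) = H x* + g = (0, 0).
Eigenvalues of H: 4.5279, 13.4721.
Both eigenvalues > 0, so H is positive definite -> x* is a strict local min.

min


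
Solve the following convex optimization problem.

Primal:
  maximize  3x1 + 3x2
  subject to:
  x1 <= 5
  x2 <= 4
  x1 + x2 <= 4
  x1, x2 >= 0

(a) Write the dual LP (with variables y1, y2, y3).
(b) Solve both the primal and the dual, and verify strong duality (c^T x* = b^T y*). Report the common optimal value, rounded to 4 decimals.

The standard primal-dual pair for 'max c^T x s.t. A x <= b, x >= 0' is:
  Dual:  min b^T y  s.t.  A^T y >= c,  y >= 0.

So the dual LP is:
  minimize  5y1 + 4y2 + 4y3
  subject to:
    y1 + y3 >= 3
    y2 + y3 >= 3
    y1, y2, y3 >= 0

Solving the primal: x* = (4, 0).
  primal value c^T x* = 12.
Solving the dual: y* = (0, 0, 3).
  dual value b^T y* = 12.
Strong duality: c^T x* = b^T y*. Confirmed.

12


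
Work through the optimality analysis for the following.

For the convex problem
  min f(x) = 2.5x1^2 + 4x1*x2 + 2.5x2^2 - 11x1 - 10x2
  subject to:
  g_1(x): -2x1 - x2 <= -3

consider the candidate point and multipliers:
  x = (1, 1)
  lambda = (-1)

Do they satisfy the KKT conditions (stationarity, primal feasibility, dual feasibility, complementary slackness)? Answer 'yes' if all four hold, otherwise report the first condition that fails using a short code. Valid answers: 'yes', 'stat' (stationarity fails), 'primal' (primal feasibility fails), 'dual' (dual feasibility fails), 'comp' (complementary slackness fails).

Gradient of f: grad f(x) = Q x + c = (-2, -1)
Constraint values g_i(x) = a_i^T x - b_i:
  g_1((1, 1)) = 0
Stationarity residual: grad f(x) + sum_i lambda_i a_i = (0, 0)
  -> stationarity OK
Primal feasibility (all g_i <= 0): OK
Dual feasibility (all lambda_i >= 0): FAILS
Complementary slackness (lambda_i * g_i(x) = 0 for all i): OK

Verdict: the first failing condition is dual_feasibility -> dual.

dual


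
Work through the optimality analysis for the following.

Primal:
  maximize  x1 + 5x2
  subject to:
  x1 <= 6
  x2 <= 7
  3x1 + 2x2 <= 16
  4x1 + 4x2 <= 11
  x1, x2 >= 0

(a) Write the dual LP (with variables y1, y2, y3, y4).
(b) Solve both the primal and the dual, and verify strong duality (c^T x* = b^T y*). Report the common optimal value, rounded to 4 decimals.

The standard primal-dual pair for 'max c^T x s.t. A x <= b, x >= 0' is:
  Dual:  min b^T y  s.t.  A^T y >= c,  y >= 0.

So the dual LP is:
  minimize  6y1 + 7y2 + 16y3 + 11y4
  subject to:
    y1 + 3y3 + 4y4 >= 1
    y2 + 2y3 + 4y4 >= 5
    y1, y2, y3, y4 >= 0

Solving the primal: x* = (0, 2.75).
  primal value c^T x* = 13.75.
Solving the dual: y* = (0, 0, 0, 1.25).
  dual value b^T y* = 13.75.
Strong duality: c^T x* = b^T y*. Confirmed.

13.75


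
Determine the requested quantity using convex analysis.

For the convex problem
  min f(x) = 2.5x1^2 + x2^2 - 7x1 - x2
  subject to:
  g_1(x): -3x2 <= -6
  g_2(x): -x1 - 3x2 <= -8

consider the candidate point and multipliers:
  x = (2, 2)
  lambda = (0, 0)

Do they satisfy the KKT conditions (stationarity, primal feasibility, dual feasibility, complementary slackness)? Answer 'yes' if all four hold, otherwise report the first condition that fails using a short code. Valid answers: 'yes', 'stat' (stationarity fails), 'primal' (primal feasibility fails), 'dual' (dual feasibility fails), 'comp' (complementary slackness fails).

Gradient of f: grad f(x) = Q x + c = (3, 3)
Constraint values g_i(x) = a_i^T x - b_i:
  g_1((2, 2)) = 0
  g_2((2, 2)) = 0
Stationarity residual: grad f(x) + sum_i lambda_i a_i = (3, 3)
  -> stationarity FAILS
Primal feasibility (all g_i <= 0): OK
Dual feasibility (all lambda_i >= 0): OK
Complementary slackness (lambda_i * g_i(x) = 0 for all i): OK

Verdict: the first failing condition is stationarity -> stat.

stat


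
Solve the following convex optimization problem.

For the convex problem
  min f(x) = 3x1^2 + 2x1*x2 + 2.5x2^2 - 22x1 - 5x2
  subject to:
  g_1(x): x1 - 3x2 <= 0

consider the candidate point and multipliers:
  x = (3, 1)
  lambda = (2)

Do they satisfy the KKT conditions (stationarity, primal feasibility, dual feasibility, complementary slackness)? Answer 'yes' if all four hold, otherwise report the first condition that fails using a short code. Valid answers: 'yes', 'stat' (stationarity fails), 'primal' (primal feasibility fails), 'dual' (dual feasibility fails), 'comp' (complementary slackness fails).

Gradient of f: grad f(x) = Q x + c = (-2, 6)
Constraint values g_i(x) = a_i^T x - b_i:
  g_1((3, 1)) = 0
Stationarity residual: grad f(x) + sum_i lambda_i a_i = (0, 0)
  -> stationarity OK
Primal feasibility (all g_i <= 0): OK
Dual feasibility (all lambda_i >= 0): OK
Complementary slackness (lambda_i * g_i(x) = 0 for all i): OK

Verdict: yes, KKT holds.

yes


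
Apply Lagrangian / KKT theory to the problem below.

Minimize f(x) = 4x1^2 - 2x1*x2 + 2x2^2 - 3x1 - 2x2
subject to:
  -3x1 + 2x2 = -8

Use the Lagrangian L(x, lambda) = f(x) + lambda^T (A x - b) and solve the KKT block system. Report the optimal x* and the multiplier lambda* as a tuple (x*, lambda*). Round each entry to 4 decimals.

Form the Lagrangian:
  L(x, lambda) = (1/2) x^T Q x + c^T x + lambda^T (A x - b)
Stationarity (grad_x L = 0): Q x + c + A^T lambda = 0.
Primal feasibility: A x = b.

This gives the KKT block system:
  [ Q   A^T ] [ x     ]   [-c ]
  [ A    0  ] [ lambda ] = [ b ]

Solving the linear system:
  x*      = (2, -1)
  lambda* = (5)
  f(x*)   = 18

x* = (2, -1), lambda* = (5)


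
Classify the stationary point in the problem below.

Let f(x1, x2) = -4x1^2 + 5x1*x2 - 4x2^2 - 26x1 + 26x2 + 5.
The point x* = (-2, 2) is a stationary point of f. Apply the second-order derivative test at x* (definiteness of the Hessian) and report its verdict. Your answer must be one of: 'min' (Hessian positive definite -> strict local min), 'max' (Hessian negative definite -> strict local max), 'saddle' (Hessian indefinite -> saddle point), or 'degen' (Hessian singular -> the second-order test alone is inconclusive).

Compute the Hessian H = grad^2 f:
  H = [[-8, 5], [5, -8]]
Verify stationarity: grad f(x*) = H x* + g = (0, 0).
Eigenvalues of H: -13, -3.
Both eigenvalues < 0, so H is negative definite -> x* is a strict local max.

max


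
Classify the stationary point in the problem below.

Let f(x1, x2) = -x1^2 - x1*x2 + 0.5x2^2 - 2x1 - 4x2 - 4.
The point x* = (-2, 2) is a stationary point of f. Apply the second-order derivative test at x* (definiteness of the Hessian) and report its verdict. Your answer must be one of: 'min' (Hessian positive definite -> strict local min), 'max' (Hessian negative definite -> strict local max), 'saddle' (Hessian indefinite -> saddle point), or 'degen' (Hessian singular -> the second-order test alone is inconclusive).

Compute the Hessian H = grad^2 f:
  H = [[-2, -1], [-1, 1]]
Verify stationarity: grad f(x*) = H x* + g = (0, 0).
Eigenvalues of H: -2.3028, 1.3028.
Eigenvalues have mixed signs, so H is indefinite -> x* is a saddle point.

saddle


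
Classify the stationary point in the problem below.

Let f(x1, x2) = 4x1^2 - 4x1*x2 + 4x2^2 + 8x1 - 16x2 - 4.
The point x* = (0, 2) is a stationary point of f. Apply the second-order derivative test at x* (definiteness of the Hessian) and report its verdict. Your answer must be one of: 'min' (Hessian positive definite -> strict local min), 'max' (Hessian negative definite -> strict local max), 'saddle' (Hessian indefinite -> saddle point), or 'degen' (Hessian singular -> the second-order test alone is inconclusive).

Compute the Hessian H = grad^2 f:
  H = [[8, -4], [-4, 8]]
Verify stationarity: grad f(x*) = H x* + g = (0, 0).
Eigenvalues of H: 4, 12.
Both eigenvalues > 0, so H is positive definite -> x* is a strict local min.

min


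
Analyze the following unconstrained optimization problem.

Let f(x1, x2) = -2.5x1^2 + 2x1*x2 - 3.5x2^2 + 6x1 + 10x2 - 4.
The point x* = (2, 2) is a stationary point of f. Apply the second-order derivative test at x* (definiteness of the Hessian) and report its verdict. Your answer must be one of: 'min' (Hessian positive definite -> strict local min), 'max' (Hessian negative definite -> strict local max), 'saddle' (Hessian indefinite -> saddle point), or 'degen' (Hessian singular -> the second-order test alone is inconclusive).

Compute the Hessian H = grad^2 f:
  H = [[-5, 2], [2, -7]]
Verify stationarity: grad f(x*) = H x* + g = (0, 0).
Eigenvalues of H: -8.2361, -3.7639.
Both eigenvalues < 0, so H is negative definite -> x* is a strict local max.

max


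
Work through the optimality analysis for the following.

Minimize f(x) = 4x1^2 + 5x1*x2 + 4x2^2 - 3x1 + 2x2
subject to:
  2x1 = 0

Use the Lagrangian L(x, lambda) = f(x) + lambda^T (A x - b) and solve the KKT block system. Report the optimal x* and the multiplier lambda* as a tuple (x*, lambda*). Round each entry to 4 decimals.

Form the Lagrangian:
  L(x, lambda) = (1/2) x^T Q x + c^T x + lambda^T (A x - b)
Stationarity (grad_x L = 0): Q x + c + A^T lambda = 0.
Primal feasibility: A x = b.

This gives the KKT block system:
  [ Q   A^T ] [ x     ]   [-c ]
  [ A    0  ] [ lambda ] = [ b ]

Solving the linear system:
  x*      = (0, -0.25)
  lambda* = (2.125)
  f(x*)   = -0.25

x* = (0, -0.25), lambda* = (2.125)


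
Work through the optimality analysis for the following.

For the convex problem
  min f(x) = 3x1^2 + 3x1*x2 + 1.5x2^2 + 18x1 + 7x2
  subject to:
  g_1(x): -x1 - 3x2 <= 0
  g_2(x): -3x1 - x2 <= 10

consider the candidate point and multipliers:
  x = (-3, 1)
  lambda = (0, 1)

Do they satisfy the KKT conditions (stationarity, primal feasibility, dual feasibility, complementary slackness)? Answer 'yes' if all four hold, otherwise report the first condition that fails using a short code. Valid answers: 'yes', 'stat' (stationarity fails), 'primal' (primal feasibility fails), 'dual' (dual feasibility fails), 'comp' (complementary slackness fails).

Gradient of f: grad f(x) = Q x + c = (3, 1)
Constraint values g_i(x) = a_i^T x - b_i:
  g_1((-3, 1)) = 0
  g_2((-3, 1)) = -2
Stationarity residual: grad f(x) + sum_i lambda_i a_i = (0, 0)
  -> stationarity OK
Primal feasibility (all g_i <= 0): OK
Dual feasibility (all lambda_i >= 0): OK
Complementary slackness (lambda_i * g_i(x) = 0 for all i): FAILS

Verdict: the first failing condition is complementary_slackness -> comp.

comp


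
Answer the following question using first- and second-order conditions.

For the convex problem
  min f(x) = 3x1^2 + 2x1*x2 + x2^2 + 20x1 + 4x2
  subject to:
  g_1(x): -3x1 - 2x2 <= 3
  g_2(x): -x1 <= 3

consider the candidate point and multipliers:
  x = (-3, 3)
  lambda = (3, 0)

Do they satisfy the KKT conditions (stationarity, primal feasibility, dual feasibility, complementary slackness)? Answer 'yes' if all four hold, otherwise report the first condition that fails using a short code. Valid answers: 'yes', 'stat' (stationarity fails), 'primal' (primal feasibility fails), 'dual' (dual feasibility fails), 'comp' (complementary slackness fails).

Gradient of f: grad f(x) = Q x + c = (8, 4)
Constraint values g_i(x) = a_i^T x - b_i:
  g_1((-3, 3)) = 0
  g_2((-3, 3)) = 0
Stationarity residual: grad f(x) + sum_i lambda_i a_i = (-1, -2)
  -> stationarity FAILS
Primal feasibility (all g_i <= 0): OK
Dual feasibility (all lambda_i >= 0): OK
Complementary slackness (lambda_i * g_i(x) = 0 for all i): OK

Verdict: the first failing condition is stationarity -> stat.

stat


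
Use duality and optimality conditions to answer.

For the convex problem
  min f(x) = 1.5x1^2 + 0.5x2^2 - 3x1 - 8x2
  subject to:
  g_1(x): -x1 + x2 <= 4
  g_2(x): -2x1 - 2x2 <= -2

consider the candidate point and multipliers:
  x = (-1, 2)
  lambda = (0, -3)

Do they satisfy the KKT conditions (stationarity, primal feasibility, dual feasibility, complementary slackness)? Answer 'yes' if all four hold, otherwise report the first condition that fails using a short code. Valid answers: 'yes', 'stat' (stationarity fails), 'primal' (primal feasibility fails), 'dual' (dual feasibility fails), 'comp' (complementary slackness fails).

Gradient of f: grad f(x) = Q x + c = (-6, -6)
Constraint values g_i(x) = a_i^T x - b_i:
  g_1((-1, 2)) = -1
  g_2((-1, 2)) = 0
Stationarity residual: grad f(x) + sum_i lambda_i a_i = (0, 0)
  -> stationarity OK
Primal feasibility (all g_i <= 0): OK
Dual feasibility (all lambda_i >= 0): FAILS
Complementary slackness (lambda_i * g_i(x) = 0 for all i): OK

Verdict: the first failing condition is dual_feasibility -> dual.

dual


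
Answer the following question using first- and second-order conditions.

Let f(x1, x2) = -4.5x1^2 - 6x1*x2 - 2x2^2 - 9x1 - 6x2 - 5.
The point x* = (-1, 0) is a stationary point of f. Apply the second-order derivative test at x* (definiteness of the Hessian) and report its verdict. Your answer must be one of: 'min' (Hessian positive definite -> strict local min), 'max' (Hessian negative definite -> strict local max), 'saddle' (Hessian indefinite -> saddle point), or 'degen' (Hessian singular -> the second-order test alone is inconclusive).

Compute the Hessian H = grad^2 f:
  H = [[-9, -6], [-6, -4]]
Verify stationarity: grad f(x*) = H x* + g = (0, 0).
Eigenvalues of H: -13, 0.
H has a zero eigenvalue (singular; negative semidefinite but not definite), so H is neither positive definite, negative definite, nor indefinite. The second-order test alone is inconclusive -> degen.
(Indeed, f is constant along the null direction of H through x*, so x* is not a strict local extremum.)

degen


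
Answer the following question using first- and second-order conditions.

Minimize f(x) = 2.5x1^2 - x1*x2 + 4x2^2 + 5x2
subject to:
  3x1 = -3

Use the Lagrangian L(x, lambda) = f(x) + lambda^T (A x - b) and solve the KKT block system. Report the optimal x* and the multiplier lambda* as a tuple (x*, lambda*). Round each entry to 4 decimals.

Form the Lagrangian:
  L(x, lambda) = (1/2) x^T Q x + c^T x + lambda^T (A x - b)
Stationarity (grad_x L = 0): Q x + c + A^T lambda = 0.
Primal feasibility: A x = b.

This gives the KKT block system:
  [ Q   A^T ] [ x     ]   [-c ]
  [ A    0  ] [ lambda ] = [ b ]

Solving the linear system:
  x*      = (-1, -0.75)
  lambda* = (1.4167)
  f(x*)   = 0.25

x* = (-1, -0.75), lambda* = (1.4167)


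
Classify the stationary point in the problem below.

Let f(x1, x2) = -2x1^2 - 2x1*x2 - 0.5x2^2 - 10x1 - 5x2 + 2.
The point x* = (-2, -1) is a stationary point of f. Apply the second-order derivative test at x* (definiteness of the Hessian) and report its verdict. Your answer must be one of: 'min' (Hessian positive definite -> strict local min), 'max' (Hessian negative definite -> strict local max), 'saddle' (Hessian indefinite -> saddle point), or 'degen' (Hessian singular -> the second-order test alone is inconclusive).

Compute the Hessian H = grad^2 f:
  H = [[-4, -2], [-2, -1]]
Verify stationarity: grad f(x*) = H x* + g = (0, 0).
Eigenvalues of H: -5, 0.
H has a zero eigenvalue (singular; negative semidefinite but not definite), so H is neither positive definite, negative definite, nor indefinite. The second-order test alone is inconclusive -> degen.
(Indeed, f is constant along the null direction of H through x*, so x* is not a strict local extremum.)

degen


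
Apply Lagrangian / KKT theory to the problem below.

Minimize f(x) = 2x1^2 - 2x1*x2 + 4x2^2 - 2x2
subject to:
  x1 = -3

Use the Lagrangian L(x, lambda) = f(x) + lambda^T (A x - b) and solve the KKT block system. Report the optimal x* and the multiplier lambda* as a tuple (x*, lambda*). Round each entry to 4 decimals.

Form the Lagrangian:
  L(x, lambda) = (1/2) x^T Q x + c^T x + lambda^T (A x - b)
Stationarity (grad_x L = 0): Q x + c + A^T lambda = 0.
Primal feasibility: A x = b.

This gives the KKT block system:
  [ Q   A^T ] [ x     ]   [-c ]
  [ A    0  ] [ lambda ] = [ b ]

Solving the linear system:
  x*      = (-3, -0.5)
  lambda* = (11)
  f(x*)   = 17

x* = (-3, -0.5), lambda* = (11)


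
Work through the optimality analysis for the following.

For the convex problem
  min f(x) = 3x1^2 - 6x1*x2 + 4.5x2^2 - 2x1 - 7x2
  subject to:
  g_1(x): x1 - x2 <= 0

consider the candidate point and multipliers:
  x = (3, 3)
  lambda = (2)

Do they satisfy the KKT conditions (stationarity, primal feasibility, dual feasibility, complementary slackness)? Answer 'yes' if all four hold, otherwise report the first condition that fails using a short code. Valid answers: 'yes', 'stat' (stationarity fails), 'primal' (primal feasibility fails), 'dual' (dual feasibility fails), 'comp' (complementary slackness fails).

Gradient of f: grad f(x) = Q x + c = (-2, 2)
Constraint values g_i(x) = a_i^T x - b_i:
  g_1((3, 3)) = 0
Stationarity residual: grad f(x) + sum_i lambda_i a_i = (0, 0)
  -> stationarity OK
Primal feasibility (all g_i <= 0): OK
Dual feasibility (all lambda_i >= 0): OK
Complementary slackness (lambda_i * g_i(x) = 0 for all i): OK

Verdict: yes, KKT holds.

yes


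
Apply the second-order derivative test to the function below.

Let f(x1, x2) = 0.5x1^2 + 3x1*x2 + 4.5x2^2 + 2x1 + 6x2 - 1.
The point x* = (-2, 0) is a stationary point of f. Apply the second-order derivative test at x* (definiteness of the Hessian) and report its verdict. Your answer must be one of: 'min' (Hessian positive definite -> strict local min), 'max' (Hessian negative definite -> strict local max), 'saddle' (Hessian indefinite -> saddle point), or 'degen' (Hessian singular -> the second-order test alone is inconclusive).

Compute the Hessian H = grad^2 f:
  H = [[1, 3], [3, 9]]
Verify stationarity: grad f(x*) = H x* + g = (0, 0).
Eigenvalues of H: 0, 10.
H has a zero eigenvalue (singular; positive semidefinite but not definite), so H is neither positive definite, negative definite, nor indefinite. The second-order test alone is inconclusive -> degen.
(Indeed, f is constant along the null direction of H through x*, so x* is not a strict local extremum.)

degen


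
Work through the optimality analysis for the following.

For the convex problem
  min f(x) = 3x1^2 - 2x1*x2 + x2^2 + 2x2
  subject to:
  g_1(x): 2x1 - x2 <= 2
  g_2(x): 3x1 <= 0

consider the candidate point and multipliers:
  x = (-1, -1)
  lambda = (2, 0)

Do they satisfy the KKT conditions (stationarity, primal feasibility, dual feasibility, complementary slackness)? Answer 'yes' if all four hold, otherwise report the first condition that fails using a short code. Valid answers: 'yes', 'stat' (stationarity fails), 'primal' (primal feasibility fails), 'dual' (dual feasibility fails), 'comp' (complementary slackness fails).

Gradient of f: grad f(x) = Q x + c = (-4, 2)
Constraint values g_i(x) = a_i^T x - b_i:
  g_1((-1, -1)) = -3
  g_2((-1, -1)) = -3
Stationarity residual: grad f(x) + sum_i lambda_i a_i = (0, 0)
  -> stationarity OK
Primal feasibility (all g_i <= 0): OK
Dual feasibility (all lambda_i >= 0): OK
Complementary slackness (lambda_i * g_i(x) = 0 for all i): FAILS

Verdict: the first failing condition is complementary_slackness -> comp.

comp


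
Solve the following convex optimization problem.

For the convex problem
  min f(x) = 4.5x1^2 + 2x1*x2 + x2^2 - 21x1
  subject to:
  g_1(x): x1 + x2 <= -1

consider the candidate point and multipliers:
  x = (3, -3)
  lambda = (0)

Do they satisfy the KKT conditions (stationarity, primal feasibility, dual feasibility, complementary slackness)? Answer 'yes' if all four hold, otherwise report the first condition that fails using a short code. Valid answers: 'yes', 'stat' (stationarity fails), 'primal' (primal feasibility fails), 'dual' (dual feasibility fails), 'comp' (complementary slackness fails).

Gradient of f: grad f(x) = Q x + c = (0, 0)
Constraint values g_i(x) = a_i^T x - b_i:
  g_1((3, -3)) = 1
Stationarity residual: grad f(x) + sum_i lambda_i a_i = (0, 0)
  -> stationarity OK
Primal feasibility (all g_i <= 0): FAILS
Dual feasibility (all lambda_i >= 0): OK
Complementary slackness (lambda_i * g_i(x) = 0 for all i): OK

Verdict: the first failing condition is primal_feasibility -> primal.

primal


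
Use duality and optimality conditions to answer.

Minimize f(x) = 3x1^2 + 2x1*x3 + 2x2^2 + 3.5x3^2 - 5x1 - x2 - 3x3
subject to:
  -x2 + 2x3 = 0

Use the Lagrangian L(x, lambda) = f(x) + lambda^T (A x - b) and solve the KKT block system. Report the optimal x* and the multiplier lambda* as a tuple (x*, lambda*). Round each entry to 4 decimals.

Form the Lagrangian:
  L(x, lambda) = (1/2) x^T Q x + c^T x + lambda^T (A x - b)
Stationarity (grad_x L = 0): Q x + c + A^T lambda = 0.
Primal feasibility: A x = b.

This gives the KKT block system:
  [ Q   A^T ] [ x     ]   [-c ]
  [ A    0  ] [ lambda ] = [ b ]

Solving the linear system:
  x*      = (0.7836, 0.2985, 0.1493)
  lambda* = (0.194)
  f(x*)   = -2.3321

x* = (0.7836, 0.2985, 0.1493), lambda* = (0.194)


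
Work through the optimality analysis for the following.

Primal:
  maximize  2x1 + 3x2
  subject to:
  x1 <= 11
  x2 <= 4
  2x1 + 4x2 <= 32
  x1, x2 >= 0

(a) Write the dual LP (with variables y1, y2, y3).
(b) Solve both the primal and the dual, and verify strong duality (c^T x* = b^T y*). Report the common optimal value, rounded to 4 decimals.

The standard primal-dual pair for 'max c^T x s.t. A x <= b, x >= 0' is:
  Dual:  min b^T y  s.t.  A^T y >= c,  y >= 0.

So the dual LP is:
  minimize  11y1 + 4y2 + 32y3
  subject to:
    y1 + 2y3 >= 2
    y2 + 4y3 >= 3
    y1, y2, y3 >= 0

Solving the primal: x* = (11, 2.5).
  primal value c^T x* = 29.5.
Solving the dual: y* = (0.5, 0, 0.75).
  dual value b^T y* = 29.5.
Strong duality: c^T x* = b^T y*. Confirmed.

29.5


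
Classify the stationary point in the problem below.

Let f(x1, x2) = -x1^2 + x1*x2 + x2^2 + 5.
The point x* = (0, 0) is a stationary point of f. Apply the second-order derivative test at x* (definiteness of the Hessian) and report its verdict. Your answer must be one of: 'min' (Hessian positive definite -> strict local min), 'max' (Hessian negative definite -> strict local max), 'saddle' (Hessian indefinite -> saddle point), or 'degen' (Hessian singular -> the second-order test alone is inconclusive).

Compute the Hessian H = grad^2 f:
  H = [[-2, 1], [1, 2]]
Verify stationarity: grad f(x*) = H x* + g = (0, 0).
Eigenvalues of H: -2.2361, 2.2361.
Eigenvalues have mixed signs, so H is indefinite -> x* is a saddle point.

saddle


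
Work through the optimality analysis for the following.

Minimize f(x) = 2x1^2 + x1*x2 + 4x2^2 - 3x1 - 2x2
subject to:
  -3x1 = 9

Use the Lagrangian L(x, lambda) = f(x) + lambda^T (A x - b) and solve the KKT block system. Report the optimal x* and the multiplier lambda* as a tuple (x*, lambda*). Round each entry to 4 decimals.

Form the Lagrangian:
  L(x, lambda) = (1/2) x^T Q x + c^T x + lambda^T (A x - b)
Stationarity (grad_x L = 0): Q x + c + A^T lambda = 0.
Primal feasibility: A x = b.

This gives the KKT block system:
  [ Q   A^T ] [ x     ]   [-c ]
  [ A    0  ] [ lambda ] = [ b ]

Solving the linear system:
  x*      = (-3, 0.625)
  lambda* = (-4.7917)
  f(x*)   = 25.4375

x* = (-3, 0.625), lambda* = (-4.7917)


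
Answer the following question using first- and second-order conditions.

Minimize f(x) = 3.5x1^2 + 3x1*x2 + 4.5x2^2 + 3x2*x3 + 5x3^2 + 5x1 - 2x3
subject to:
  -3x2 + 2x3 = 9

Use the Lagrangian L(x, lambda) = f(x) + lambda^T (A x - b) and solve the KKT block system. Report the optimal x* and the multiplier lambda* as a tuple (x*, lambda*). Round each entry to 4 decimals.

Form the Lagrangian:
  L(x, lambda) = (1/2) x^T Q x + c^T x + lambda^T (A x - b)
Stationarity (grad_x L = 0): Q x + c + A^T lambda = 0.
Primal feasibility: A x = b.

This gives the KKT block system:
  [ Q   A^T ] [ x     ]   [-c ]
  [ A    0  ] [ lambda ] = [ b ]

Solving the linear system:
  x*      = (0.1148, -1.9344, 1.5984)
  lambda* = (-4.0902)
  f(x*)   = 17.0943

x* = (0.1148, -1.9344, 1.5984), lambda* = (-4.0902)


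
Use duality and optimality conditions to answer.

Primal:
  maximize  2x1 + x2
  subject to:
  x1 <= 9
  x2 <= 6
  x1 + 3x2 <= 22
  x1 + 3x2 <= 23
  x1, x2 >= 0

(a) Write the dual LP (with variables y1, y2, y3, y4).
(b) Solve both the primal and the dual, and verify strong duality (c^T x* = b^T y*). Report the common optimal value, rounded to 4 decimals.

The standard primal-dual pair for 'max c^T x s.t. A x <= b, x >= 0' is:
  Dual:  min b^T y  s.t.  A^T y >= c,  y >= 0.

So the dual LP is:
  minimize  9y1 + 6y2 + 22y3 + 23y4
  subject to:
    y1 + y3 + y4 >= 2
    y2 + 3y3 + 3y4 >= 1
    y1, y2, y3, y4 >= 0

Solving the primal: x* = (9, 4.3333).
  primal value c^T x* = 22.3333.
Solving the dual: y* = (1.6667, 0, 0.3333, 0).
  dual value b^T y* = 22.3333.
Strong duality: c^T x* = b^T y*. Confirmed.

22.3333


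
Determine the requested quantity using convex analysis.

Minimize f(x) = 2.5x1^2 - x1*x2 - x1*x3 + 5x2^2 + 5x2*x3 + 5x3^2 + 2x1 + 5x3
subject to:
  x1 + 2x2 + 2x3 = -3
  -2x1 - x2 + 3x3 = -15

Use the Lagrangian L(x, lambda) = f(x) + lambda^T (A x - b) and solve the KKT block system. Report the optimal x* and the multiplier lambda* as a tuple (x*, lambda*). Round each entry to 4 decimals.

Form the Lagrangian:
  L(x, lambda) = (1/2) x^T Q x + c^T x + lambda^T (A x - b)
Stationarity (grad_x L = 0): Q x + c + A^T lambda = 0.
Primal feasibility: A x = b.

This gives the KKT block system:
  [ Q   A^T ] [ x     ]   [-c ]
  [ A    0  ] [ lambda ] = [ b ]

Solving the linear system:
  x*      = (0.8568, 1.8753, -3.8037)
  lambda* = (3.4854, 5.8488)
  f(x*)   = 40.4416

x* = (0.8568, 1.8753, -3.8037), lambda* = (3.4854, 5.8488)


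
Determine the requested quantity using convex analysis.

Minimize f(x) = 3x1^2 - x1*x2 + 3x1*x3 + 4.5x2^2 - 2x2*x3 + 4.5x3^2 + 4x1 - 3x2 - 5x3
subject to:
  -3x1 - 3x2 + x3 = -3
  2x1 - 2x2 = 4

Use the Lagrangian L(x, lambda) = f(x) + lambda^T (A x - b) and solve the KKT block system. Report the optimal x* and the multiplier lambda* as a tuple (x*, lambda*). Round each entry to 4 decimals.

Form the Lagrangian:
  L(x, lambda) = (1/2) x^T Q x + c^T x + lambda^T (A x - b)
Stationarity (grad_x L = 0): Q x + c + A^T lambda = 0.
Primal feasibility: A x = b.

This gives the KKT block system:
  [ Q   A^T ] [ x     ]   [-c ]
  [ A    0  ] [ lambda ] = [ b ]

Solving the linear system:
  x*      = (1.4785, -0.5215, -0.1289)
  lambda* = (0.6819, -5.4799)
  f(x*)   = 16.0444

x* = (1.4785, -0.5215, -0.1289), lambda* = (0.6819, -5.4799)


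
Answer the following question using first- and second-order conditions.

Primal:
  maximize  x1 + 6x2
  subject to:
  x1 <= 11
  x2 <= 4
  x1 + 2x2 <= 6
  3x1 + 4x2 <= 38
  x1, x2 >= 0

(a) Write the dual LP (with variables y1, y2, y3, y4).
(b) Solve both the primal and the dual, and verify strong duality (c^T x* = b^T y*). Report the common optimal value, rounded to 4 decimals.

The standard primal-dual pair for 'max c^T x s.t. A x <= b, x >= 0' is:
  Dual:  min b^T y  s.t.  A^T y >= c,  y >= 0.

So the dual LP is:
  minimize  11y1 + 4y2 + 6y3 + 38y4
  subject to:
    y1 + y3 + 3y4 >= 1
    y2 + 2y3 + 4y4 >= 6
    y1, y2, y3, y4 >= 0

Solving the primal: x* = (0, 3).
  primal value c^T x* = 18.
Solving the dual: y* = (0, 0, 3, 0).
  dual value b^T y* = 18.
Strong duality: c^T x* = b^T y*. Confirmed.

18


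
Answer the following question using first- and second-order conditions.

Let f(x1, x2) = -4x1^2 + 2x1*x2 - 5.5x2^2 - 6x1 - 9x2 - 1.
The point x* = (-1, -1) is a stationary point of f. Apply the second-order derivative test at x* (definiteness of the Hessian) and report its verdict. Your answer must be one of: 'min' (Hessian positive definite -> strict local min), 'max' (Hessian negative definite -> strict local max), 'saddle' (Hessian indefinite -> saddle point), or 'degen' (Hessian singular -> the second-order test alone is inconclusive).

Compute the Hessian H = grad^2 f:
  H = [[-8, 2], [2, -11]]
Verify stationarity: grad f(x*) = H x* + g = (0, 0).
Eigenvalues of H: -12, -7.
Both eigenvalues < 0, so H is negative definite -> x* is a strict local max.

max


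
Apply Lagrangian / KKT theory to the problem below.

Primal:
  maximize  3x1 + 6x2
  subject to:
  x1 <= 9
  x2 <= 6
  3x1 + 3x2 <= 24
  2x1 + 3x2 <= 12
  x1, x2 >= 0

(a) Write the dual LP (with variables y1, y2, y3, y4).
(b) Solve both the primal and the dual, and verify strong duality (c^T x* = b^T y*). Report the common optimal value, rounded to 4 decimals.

The standard primal-dual pair for 'max c^T x s.t. A x <= b, x >= 0' is:
  Dual:  min b^T y  s.t.  A^T y >= c,  y >= 0.

So the dual LP is:
  minimize  9y1 + 6y2 + 24y3 + 12y4
  subject to:
    y1 + 3y3 + 2y4 >= 3
    y2 + 3y3 + 3y4 >= 6
    y1, y2, y3, y4 >= 0

Solving the primal: x* = (0, 4).
  primal value c^T x* = 24.
Solving the dual: y* = (0, 0, 0, 2).
  dual value b^T y* = 24.
Strong duality: c^T x* = b^T y*. Confirmed.

24


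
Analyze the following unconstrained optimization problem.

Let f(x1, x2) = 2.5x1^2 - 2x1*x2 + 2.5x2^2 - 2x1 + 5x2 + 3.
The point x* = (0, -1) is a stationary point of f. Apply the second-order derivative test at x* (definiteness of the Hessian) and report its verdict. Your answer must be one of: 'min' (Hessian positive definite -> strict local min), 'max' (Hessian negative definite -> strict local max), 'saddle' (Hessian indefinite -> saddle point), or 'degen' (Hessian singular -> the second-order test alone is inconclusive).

Compute the Hessian H = grad^2 f:
  H = [[5, -2], [-2, 5]]
Verify stationarity: grad f(x*) = H x* + g = (0, 0).
Eigenvalues of H: 3, 7.
Both eigenvalues > 0, so H is positive definite -> x* is a strict local min.

min


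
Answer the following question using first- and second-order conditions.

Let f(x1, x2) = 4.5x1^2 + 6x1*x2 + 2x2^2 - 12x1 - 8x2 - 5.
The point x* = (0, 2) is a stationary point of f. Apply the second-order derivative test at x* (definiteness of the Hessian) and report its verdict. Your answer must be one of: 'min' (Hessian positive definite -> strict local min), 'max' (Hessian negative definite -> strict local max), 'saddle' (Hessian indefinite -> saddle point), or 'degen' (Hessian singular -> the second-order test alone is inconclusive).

Compute the Hessian H = grad^2 f:
  H = [[9, 6], [6, 4]]
Verify stationarity: grad f(x*) = H x* + g = (0, 0).
Eigenvalues of H: 0, 13.
H has a zero eigenvalue (singular; positive semidefinite but not definite), so H is neither positive definite, negative definite, nor indefinite. The second-order test alone is inconclusive -> degen.
(Indeed, f is constant along the null direction of H through x*, so x* is not a strict local extremum.)

degen


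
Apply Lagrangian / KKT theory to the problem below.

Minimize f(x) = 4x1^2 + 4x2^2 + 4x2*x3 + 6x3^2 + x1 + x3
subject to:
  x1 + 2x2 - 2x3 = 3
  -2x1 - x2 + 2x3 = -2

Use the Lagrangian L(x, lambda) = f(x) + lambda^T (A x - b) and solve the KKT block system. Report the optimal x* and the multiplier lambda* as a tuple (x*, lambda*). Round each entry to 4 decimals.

Form the Lagrangian:
  L(x, lambda) = (1/2) x^T Q x + c^T x + lambda^T (A x - b)
Stationarity (grad_x L = 0): Q x + c + A^T lambda = 0.
Primal feasibility: A x = b.

This gives the KKT block system:
  [ Q   A^T ] [ x     ]   [-c ]
  [ A    0  ] [ lambda ] = [ b ]

Solving the linear system:
  x*      = (-0.1, 0.9, -0.65)
  lambda* = (-3, -1.4)
  f(x*)   = 2.725

x* = (-0.1, 0.9, -0.65), lambda* = (-3, -1.4)


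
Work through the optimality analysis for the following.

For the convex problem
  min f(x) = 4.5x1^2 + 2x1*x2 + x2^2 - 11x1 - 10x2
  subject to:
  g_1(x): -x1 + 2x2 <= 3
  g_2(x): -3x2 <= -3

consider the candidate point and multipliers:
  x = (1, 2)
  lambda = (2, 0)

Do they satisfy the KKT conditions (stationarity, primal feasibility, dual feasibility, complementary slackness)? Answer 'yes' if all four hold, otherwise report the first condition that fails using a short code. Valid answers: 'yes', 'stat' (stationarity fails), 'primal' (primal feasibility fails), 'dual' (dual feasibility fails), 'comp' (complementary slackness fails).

Gradient of f: grad f(x) = Q x + c = (2, -4)
Constraint values g_i(x) = a_i^T x - b_i:
  g_1((1, 2)) = 0
  g_2((1, 2)) = -3
Stationarity residual: grad f(x) + sum_i lambda_i a_i = (0, 0)
  -> stationarity OK
Primal feasibility (all g_i <= 0): OK
Dual feasibility (all lambda_i >= 0): OK
Complementary slackness (lambda_i * g_i(x) = 0 for all i): OK

Verdict: yes, KKT holds.

yes


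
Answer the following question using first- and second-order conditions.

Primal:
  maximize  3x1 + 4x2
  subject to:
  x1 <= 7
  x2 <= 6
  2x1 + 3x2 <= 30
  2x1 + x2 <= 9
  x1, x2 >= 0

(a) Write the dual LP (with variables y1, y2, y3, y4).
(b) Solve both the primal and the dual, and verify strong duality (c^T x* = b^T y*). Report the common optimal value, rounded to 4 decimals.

The standard primal-dual pair for 'max c^T x s.t. A x <= b, x >= 0' is:
  Dual:  min b^T y  s.t.  A^T y >= c,  y >= 0.

So the dual LP is:
  minimize  7y1 + 6y2 + 30y3 + 9y4
  subject to:
    y1 + 2y3 + 2y4 >= 3
    y2 + 3y3 + y4 >= 4
    y1, y2, y3, y4 >= 0

Solving the primal: x* = (1.5, 6).
  primal value c^T x* = 28.5.
Solving the dual: y* = (0, 2.5, 0, 1.5).
  dual value b^T y* = 28.5.
Strong duality: c^T x* = b^T y*. Confirmed.

28.5


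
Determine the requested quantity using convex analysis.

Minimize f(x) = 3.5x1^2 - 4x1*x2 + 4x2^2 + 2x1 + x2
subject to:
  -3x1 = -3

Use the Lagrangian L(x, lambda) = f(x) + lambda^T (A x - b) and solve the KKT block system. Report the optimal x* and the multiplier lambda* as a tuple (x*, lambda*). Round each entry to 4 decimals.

Form the Lagrangian:
  L(x, lambda) = (1/2) x^T Q x + c^T x + lambda^T (A x - b)
Stationarity (grad_x L = 0): Q x + c + A^T lambda = 0.
Primal feasibility: A x = b.

This gives the KKT block system:
  [ Q   A^T ] [ x     ]   [-c ]
  [ A    0  ] [ lambda ] = [ b ]

Solving the linear system:
  x*      = (1, 0.375)
  lambda* = (2.5)
  f(x*)   = 4.9375

x* = (1, 0.375), lambda* = (2.5)


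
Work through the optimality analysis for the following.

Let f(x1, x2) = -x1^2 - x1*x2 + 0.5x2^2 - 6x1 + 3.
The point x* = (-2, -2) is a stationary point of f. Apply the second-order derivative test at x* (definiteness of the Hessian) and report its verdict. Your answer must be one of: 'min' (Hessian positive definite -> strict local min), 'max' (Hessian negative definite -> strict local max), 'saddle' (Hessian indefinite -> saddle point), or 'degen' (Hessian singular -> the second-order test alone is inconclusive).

Compute the Hessian H = grad^2 f:
  H = [[-2, -1], [-1, 1]]
Verify stationarity: grad f(x*) = H x* + g = (0, 0).
Eigenvalues of H: -2.3028, 1.3028.
Eigenvalues have mixed signs, so H is indefinite -> x* is a saddle point.

saddle


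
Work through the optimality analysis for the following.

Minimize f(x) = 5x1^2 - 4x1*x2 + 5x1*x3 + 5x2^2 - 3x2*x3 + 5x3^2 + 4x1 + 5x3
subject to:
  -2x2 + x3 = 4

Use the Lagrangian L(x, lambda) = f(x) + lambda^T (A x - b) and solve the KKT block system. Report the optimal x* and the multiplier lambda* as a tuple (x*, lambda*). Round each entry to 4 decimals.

Form the Lagrangian:
  L(x, lambda) = (1/2) x^T Q x + c^T x + lambda^T (A x - b)
Stationarity (grad_x L = 0): Q x + c + A^T lambda = 0.
Primal feasibility: A x = b.

This gives the KKT block system:
  [ Q   A^T ] [ x     ]   [-c ]
  [ A    0  ] [ lambda ] = [ b ]

Solving the linear system:
  x*      = (-1.2907, -1.8488, 0.3023)
  lambda* = (-7.1163)
  f(x*)   = 12.407

x* = (-1.2907, -1.8488, 0.3023), lambda* = (-7.1163)


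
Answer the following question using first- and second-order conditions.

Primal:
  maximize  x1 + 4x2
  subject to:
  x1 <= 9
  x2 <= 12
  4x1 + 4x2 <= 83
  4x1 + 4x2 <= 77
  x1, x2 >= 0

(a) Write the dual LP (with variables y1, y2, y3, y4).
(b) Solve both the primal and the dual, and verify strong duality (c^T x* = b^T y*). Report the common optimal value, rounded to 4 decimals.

The standard primal-dual pair for 'max c^T x s.t. A x <= b, x >= 0' is:
  Dual:  min b^T y  s.t.  A^T y >= c,  y >= 0.

So the dual LP is:
  minimize  9y1 + 12y2 + 83y3 + 77y4
  subject to:
    y1 + 4y3 + 4y4 >= 1
    y2 + 4y3 + 4y4 >= 4
    y1, y2, y3, y4 >= 0

Solving the primal: x* = (7.25, 12).
  primal value c^T x* = 55.25.
Solving the dual: y* = (0, 3, 0, 0.25).
  dual value b^T y* = 55.25.
Strong duality: c^T x* = b^T y*. Confirmed.

55.25


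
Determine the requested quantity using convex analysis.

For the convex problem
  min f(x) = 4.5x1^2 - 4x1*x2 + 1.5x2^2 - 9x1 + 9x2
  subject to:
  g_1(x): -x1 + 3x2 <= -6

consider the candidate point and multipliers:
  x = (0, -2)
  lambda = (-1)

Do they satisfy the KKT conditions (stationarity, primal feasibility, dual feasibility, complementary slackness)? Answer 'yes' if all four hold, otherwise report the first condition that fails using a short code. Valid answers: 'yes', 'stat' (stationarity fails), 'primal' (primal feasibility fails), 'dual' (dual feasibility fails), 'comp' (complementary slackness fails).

Gradient of f: grad f(x) = Q x + c = (-1, 3)
Constraint values g_i(x) = a_i^T x - b_i:
  g_1((0, -2)) = 0
Stationarity residual: grad f(x) + sum_i lambda_i a_i = (0, 0)
  -> stationarity OK
Primal feasibility (all g_i <= 0): OK
Dual feasibility (all lambda_i >= 0): FAILS
Complementary slackness (lambda_i * g_i(x) = 0 for all i): OK

Verdict: the first failing condition is dual_feasibility -> dual.

dual


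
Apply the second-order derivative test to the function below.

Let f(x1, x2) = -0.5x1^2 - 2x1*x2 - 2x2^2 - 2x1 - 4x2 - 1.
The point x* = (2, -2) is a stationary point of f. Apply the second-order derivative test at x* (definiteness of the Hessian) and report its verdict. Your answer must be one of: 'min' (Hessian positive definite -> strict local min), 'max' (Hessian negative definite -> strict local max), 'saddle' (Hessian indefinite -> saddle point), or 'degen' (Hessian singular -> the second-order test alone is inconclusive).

Compute the Hessian H = grad^2 f:
  H = [[-1, -2], [-2, -4]]
Verify stationarity: grad f(x*) = H x* + g = (0, 0).
Eigenvalues of H: -5, 0.
H has a zero eigenvalue (singular; negative semidefinite but not definite), so H is neither positive definite, negative definite, nor indefinite. The second-order test alone is inconclusive -> degen.
(Indeed, f is constant along the null direction of H through x*, so x* is not a strict local extremum.)

degen
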